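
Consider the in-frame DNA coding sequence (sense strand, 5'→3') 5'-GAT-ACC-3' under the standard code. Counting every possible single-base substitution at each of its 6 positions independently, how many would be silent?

Codon 1 (GAT, Asp): 1 synonymous substitution.
Codon 2 (ACC, Thr): 3 synonymous substitutions.
Total: 1 + 3 = 4.

4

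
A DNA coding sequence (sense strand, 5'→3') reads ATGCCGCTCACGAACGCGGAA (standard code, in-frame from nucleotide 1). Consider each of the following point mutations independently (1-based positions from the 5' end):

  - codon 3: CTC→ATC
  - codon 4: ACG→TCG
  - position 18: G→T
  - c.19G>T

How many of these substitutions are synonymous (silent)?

1

Codon 3: CTC (Leu) → ATC (Ile) — missense.
Codon 4: ACG (Thr) → TCG (Ser) — missense.
Codon 6: GCG (Ala) → GCT (Ala) — synonymous.
Codon 7: GAA (Glu) → TAA (Stop) — nonsense.
Synonymous: 1 of 4.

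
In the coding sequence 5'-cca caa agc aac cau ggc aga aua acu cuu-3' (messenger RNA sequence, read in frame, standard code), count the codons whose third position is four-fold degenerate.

Codon 1 CCA (Pro): third position 4-fold.
Codon 2 CAA (Gln): third position 2-fold.
Codon 3 AGC (Ser): third position 2-fold.
Codon 4 AAC (Asn): third position 2-fold.
Codon 5 CAU (His): third position 2-fold.
Codon 6 GGC (Gly): third position 4-fold.
Codon 7 AGA (Arg): third position 2-fold.
Codon 8 AUA (Ile): third position 3-fold.
Codon 9 ACU (Thr): third position 4-fold.
Codon 10 CUU (Leu): third position 4-fold.
Four-fold degenerate third positions: 4.

4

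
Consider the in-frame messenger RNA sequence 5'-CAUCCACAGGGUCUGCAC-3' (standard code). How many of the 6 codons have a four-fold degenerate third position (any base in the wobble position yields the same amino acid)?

Codon 1 CAU (His): third position 2-fold.
Codon 2 CCA (Pro): third position 4-fold.
Codon 3 CAG (Gln): third position 2-fold.
Codon 4 GGU (Gly): third position 4-fold.
Codon 5 CUG (Leu): third position 4-fold.
Codon 6 CAC (His): third position 2-fold.
Four-fold degenerate third positions: 3.

3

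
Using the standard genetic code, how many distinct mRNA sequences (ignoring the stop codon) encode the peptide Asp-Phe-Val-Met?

Asp: 2 codons.
Phe: 2 codons.
Val: 4 codons.
Met: 1 codon.
2 × 2 × 4 × 1 = 16.

16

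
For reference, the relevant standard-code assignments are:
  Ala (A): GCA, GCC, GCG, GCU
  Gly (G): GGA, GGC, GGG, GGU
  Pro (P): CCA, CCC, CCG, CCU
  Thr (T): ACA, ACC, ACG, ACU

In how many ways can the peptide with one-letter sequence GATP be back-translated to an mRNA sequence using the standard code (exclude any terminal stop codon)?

256

Gly: 4 codons.
Ala: 4 codons.
Thr: 4 codons.
Pro: 4 codons.
4 × 4 × 4 × 4 = 256.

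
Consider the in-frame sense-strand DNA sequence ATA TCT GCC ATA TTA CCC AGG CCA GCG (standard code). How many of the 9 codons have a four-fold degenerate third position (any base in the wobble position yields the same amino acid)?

5

Codon 1 ATA (Ile): third position 3-fold.
Codon 2 TCT (Ser): third position 4-fold.
Codon 3 GCC (Ala): third position 4-fold.
Codon 4 ATA (Ile): third position 3-fold.
Codon 5 TTA (Leu): third position 2-fold.
Codon 6 CCC (Pro): third position 4-fold.
Codon 7 AGG (Arg): third position 2-fold.
Codon 8 CCA (Pro): third position 4-fold.
Codon 9 GCG (Ala): third position 4-fold.
Four-fold degenerate third positions: 5.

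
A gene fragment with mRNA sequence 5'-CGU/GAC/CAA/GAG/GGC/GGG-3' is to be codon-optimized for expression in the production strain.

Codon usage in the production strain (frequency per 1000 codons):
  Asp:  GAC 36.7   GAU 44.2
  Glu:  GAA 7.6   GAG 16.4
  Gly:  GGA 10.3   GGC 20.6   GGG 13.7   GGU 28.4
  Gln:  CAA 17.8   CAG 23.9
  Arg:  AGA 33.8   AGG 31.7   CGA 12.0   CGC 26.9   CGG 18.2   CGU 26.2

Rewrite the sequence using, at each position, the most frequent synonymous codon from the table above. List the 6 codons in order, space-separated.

AGA GAU CAG GAG GGU GGU

Codon 1 (Arg): best is AGA at 33.8.
Codon 2 (Asp): best is GAU at 44.2.
Codon 3 (Gln): best is CAG at 23.9.
Codon 4 (Glu): best is GAG at 16.4.
Codon 5 (Gly): best is GGU at 28.4.
Codon 6 (Gly): best is GGU at 28.4.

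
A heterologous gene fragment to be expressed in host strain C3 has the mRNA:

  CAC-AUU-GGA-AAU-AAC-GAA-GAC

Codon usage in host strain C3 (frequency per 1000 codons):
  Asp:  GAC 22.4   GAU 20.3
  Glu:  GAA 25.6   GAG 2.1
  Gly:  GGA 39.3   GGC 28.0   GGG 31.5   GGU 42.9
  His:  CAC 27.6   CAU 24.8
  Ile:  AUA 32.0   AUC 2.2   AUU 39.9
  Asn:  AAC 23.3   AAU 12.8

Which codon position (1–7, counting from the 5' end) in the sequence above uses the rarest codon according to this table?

Codon 1 CAC (His): 27.6 per 1000.
Codon 2 AUU (Ile): 39.9 per 1000.
Codon 3 GGA (Gly): 39.3 per 1000.
Codon 4 AAU (Asn): 12.8 per 1000.
Codon 5 AAC (Asn): 23.3 per 1000.
Codon 6 GAA (Glu): 25.6 per 1000.
Codon 7 GAC (Asp): 22.4 per 1000.
Lowest frequency is 12.8 at codon 4.

4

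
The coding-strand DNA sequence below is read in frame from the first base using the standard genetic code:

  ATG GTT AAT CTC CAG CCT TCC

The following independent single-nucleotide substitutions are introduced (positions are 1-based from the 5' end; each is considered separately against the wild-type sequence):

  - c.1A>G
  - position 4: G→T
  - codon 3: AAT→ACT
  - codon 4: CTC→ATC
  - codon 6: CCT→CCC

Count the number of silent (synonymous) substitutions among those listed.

Codon 1: ATG (Met) → GTG (Val) — missense.
Codon 2: GTT (Val) → TTT (Phe) — missense.
Codon 3: AAT (Asn) → ACT (Thr) — missense.
Codon 4: CTC (Leu) → ATC (Ile) — missense.
Codon 6: CCT (Pro) → CCC (Pro) — synonymous.
Synonymous: 1 of 5.

1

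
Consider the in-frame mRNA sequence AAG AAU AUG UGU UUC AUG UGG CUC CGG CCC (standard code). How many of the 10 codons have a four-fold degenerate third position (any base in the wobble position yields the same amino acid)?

Codon 1 AAG (Lys): third position 2-fold.
Codon 2 AAU (Asn): third position 2-fold.
Codon 3 AUG (Met): third position 1-fold.
Codon 4 UGU (Cys): third position 2-fold.
Codon 5 UUC (Phe): third position 2-fold.
Codon 6 AUG (Met): third position 1-fold.
Codon 7 UGG (Trp): third position 1-fold.
Codon 8 CUC (Leu): third position 4-fold.
Codon 9 CGG (Arg): third position 4-fold.
Codon 10 CCC (Pro): third position 4-fold.
Four-fold degenerate third positions: 3.

3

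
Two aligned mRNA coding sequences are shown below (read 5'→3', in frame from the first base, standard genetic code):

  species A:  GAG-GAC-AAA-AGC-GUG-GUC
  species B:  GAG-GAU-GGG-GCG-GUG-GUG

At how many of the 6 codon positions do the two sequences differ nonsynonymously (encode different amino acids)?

2

Codon 1: GAG Glu / GAG Glu — identical.
Codon 2: GAC Asp / GAU Asp — synonymous.
Codon 3: AAA Lys / GGG Gly — nonsynonymous.
Codon 4: AGC Ser / GCG Ala — nonsynonymous.
Codon 5: GUG Val / GUG Val — identical.
Codon 6: GUC Val / GUG Val — synonymous.
Nonsynonymous differences: 2.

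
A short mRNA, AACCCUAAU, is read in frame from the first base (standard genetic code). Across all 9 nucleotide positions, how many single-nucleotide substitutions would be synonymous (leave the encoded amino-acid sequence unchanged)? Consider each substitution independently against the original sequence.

Codon 1 (AAC, Asn): 1 synonymous substitution.
Codon 2 (CCU, Pro): 3 synonymous substitutions.
Codon 3 (AAU, Asn): 1 synonymous substitution.
Total: 1 + 3 + 1 = 5.

5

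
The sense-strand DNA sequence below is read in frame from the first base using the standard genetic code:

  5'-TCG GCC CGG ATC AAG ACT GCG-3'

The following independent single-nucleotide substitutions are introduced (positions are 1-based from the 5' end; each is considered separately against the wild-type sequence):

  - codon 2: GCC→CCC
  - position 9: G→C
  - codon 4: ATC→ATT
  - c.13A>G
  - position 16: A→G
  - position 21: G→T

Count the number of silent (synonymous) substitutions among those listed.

3

Codon 2: GCC (Ala) → CCC (Pro) — missense.
Codon 3: CGG (Arg) → CGC (Arg) — synonymous.
Codon 4: ATC (Ile) → ATT (Ile) — synonymous.
Codon 5: AAG (Lys) → GAG (Glu) — missense.
Codon 6: ACT (Thr) → GCT (Ala) — missense.
Codon 7: GCG (Ala) → GCT (Ala) — synonymous.
Synonymous: 3 of 6.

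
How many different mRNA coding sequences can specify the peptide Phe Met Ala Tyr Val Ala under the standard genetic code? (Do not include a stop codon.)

Phe: 2 codons.
Met: 1 codon.
Ala: 4 codons.
Tyr: 2 codons.
Val: 4 codons.
Ala: 4 codons.
2 × 1 × 4 × 2 × 4 × 4 = 256.

256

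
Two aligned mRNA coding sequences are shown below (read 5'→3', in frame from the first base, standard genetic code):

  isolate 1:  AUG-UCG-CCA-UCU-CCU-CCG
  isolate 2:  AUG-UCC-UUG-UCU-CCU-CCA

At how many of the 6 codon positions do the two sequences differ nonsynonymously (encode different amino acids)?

Codon 1: AUG Met / AUG Met — identical.
Codon 2: UCG Ser / UCC Ser — synonymous.
Codon 3: CCA Pro / UUG Leu — nonsynonymous.
Codon 4: UCU Ser / UCU Ser — identical.
Codon 5: CCU Pro / CCU Pro — identical.
Codon 6: CCG Pro / CCA Pro — synonymous.
Nonsynonymous differences: 1.

1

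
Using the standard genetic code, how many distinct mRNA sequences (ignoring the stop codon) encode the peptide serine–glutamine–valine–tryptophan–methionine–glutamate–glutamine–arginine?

1152

Ser: 6 codons.
Gln: 2 codons.
Val: 4 codons.
Trp: 1 codon.
Met: 1 codon.
Glu: 2 codons.
Gln: 2 codons.
Arg: 6 codons.
6 × 2 × 4 × 1 × 1 × 2 × 2 × 6 = 1152.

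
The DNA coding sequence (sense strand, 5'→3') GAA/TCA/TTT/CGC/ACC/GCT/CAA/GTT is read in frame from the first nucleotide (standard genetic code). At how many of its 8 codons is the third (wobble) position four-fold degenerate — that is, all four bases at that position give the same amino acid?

Codon 1 GAA (Glu): third position 2-fold.
Codon 2 TCA (Ser): third position 4-fold.
Codon 3 TTT (Phe): third position 2-fold.
Codon 4 CGC (Arg): third position 4-fold.
Codon 5 ACC (Thr): third position 4-fold.
Codon 6 GCT (Ala): third position 4-fold.
Codon 7 CAA (Gln): third position 2-fold.
Codon 8 GTT (Val): third position 4-fold.
Four-fold degenerate third positions: 5.

5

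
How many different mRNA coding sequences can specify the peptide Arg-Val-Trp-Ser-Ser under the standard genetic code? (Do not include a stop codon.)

Arg: 6 codons.
Val: 4 codons.
Trp: 1 codon.
Ser: 6 codons.
Ser: 6 codons.
6 × 4 × 1 × 6 × 6 = 864.

864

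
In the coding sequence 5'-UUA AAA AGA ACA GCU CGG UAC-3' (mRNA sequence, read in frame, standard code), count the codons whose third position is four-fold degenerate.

Codon 1 UUA (Leu): third position 2-fold.
Codon 2 AAA (Lys): third position 2-fold.
Codon 3 AGA (Arg): third position 2-fold.
Codon 4 ACA (Thr): third position 4-fold.
Codon 5 GCU (Ala): third position 4-fold.
Codon 6 CGG (Arg): third position 4-fold.
Codon 7 UAC (Tyr): third position 2-fold.
Four-fold degenerate third positions: 3.

3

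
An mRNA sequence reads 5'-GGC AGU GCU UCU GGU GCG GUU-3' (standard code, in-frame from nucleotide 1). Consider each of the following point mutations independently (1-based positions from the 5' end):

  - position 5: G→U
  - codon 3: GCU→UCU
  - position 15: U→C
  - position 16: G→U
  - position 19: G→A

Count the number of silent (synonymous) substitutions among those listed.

Codon 2: AGU (Ser) → AUU (Ile) — missense.
Codon 3: GCU (Ala) → UCU (Ser) — missense.
Codon 5: GGU (Gly) → GGC (Gly) — synonymous.
Codon 6: GCG (Ala) → UCG (Ser) — missense.
Codon 7: GUU (Val) → AUU (Ile) — missense.
Synonymous: 1 of 5.

1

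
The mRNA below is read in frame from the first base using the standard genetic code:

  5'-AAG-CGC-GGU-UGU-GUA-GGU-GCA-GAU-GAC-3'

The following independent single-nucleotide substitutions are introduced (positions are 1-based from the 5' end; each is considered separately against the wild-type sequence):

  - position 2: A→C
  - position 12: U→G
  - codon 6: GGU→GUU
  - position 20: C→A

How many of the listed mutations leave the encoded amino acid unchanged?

0

Codon 1: AAG (Lys) → ACG (Thr) — missense.
Codon 4: UGU (Cys) → UGG (Trp) — missense.
Codon 6: GGU (Gly) → GUU (Val) — missense.
Codon 7: GCA (Ala) → GAA (Glu) — missense.
Synonymous: 0 of 4.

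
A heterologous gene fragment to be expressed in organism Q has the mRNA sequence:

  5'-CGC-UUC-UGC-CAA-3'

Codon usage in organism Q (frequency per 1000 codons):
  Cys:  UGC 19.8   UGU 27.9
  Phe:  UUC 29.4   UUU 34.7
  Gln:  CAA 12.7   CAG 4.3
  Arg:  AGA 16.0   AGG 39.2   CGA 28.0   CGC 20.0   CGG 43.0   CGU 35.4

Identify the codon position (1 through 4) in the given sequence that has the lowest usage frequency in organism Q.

Codon 1 CGC (Arg): 20.0 per 1000.
Codon 2 UUC (Phe): 29.4 per 1000.
Codon 3 UGC (Cys): 19.8 per 1000.
Codon 4 CAA (Gln): 12.7 per 1000.
Lowest frequency is 12.7 at codon 4.

4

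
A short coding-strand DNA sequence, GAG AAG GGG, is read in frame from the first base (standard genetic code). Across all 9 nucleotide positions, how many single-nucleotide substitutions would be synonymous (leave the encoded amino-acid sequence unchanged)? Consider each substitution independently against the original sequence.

5

Codon 1 (GAG, Glu): 1 synonymous substitution.
Codon 2 (AAG, Lys): 1 synonymous substitution.
Codon 3 (GGG, Gly): 3 synonymous substitutions.
Total: 1 + 1 + 3 = 5.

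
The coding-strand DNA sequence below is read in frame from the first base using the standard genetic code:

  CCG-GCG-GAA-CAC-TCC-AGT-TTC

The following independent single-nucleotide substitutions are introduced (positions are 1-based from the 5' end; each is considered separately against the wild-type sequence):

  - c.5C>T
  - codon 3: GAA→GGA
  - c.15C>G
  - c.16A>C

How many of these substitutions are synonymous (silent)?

Codon 2: GCG (Ala) → GTG (Val) — missense.
Codon 3: GAA (Glu) → GGA (Gly) — missense.
Codon 5: TCC (Ser) → TCG (Ser) — synonymous.
Codon 6: AGT (Ser) → CGT (Arg) — missense.
Synonymous: 1 of 4.

1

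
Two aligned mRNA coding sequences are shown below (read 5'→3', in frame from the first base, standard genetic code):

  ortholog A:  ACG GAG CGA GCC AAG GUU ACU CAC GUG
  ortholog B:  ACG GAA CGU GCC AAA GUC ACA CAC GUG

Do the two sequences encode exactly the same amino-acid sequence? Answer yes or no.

yes

Codon 1: ACG Thr / ACG Thr — identical.
Codon 2: GAG Glu / GAA Glu — synonymous.
Codon 3: CGA Arg / CGU Arg — synonymous.
Codon 4: GCC Ala / GCC Ala — identical.
Codon 5: AAG Lys / AAA Lys — synonymous.
Codon 6: GUU Val / GUC Val — synonymous.
Codon 7: ACU Thr / ACA Thr — synonymous.
Codon 8: CAC His / CAC His — identical.
Codon 9: GUG Val / GUG Val — identical.
Nonsynonymous differences: 0 → same protein.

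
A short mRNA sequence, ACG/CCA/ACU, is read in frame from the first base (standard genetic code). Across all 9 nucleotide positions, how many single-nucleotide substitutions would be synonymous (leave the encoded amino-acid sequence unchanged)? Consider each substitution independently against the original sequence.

9

Codon 1 (ACG, Thr): 3 synonymous substitutions.
Codon 2 (CCA, Pro): 3 synonymous substitutions.
Codon 3 (ACU, Thr): 3 synonymous substitutions.
Total: 3 + 3 + 3 = 9.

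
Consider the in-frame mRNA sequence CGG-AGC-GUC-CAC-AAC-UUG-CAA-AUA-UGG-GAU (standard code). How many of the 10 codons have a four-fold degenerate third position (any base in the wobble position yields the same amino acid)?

2

Codon 1 CGG (Arg): third position 4-fold.
Codon 2 AGC (Ser): third position 2-fold.
Codon 3 GUC (Val): third position 4-fold.
Codon 4 CAC (His): third position 2-fold.
Codon 5 AAC (Asn): third position 2-fold.
Codon 6 UUG (Leu): third position 2-fold.
Codon 7 CAA (Gln): third position 2-fold.
Codon 8 AUA (Ile): third position 3-fold.
Codon 9 UGG (Trp): third position 1-fold.
Codon 10 GAU (Asp): third position 2-fold.
Four-fold degenerate third positions: 2.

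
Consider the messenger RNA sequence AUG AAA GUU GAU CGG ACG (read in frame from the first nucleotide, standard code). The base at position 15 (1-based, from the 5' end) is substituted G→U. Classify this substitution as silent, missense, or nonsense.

silent

Position 15 falls in codon 5: CGG → Arg.
After the substitution the codon is CGU → Arg.
Both encode Arg, so the change is synonymous.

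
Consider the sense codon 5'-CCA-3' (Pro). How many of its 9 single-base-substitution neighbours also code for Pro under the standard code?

Position 1: none → 0 synonymous.
Position 2: none → 0 synonymous.
Position 3: CCT, CCC, CCG → 3 synonymous.
Total: 0 + 0 + 3 = 3.

3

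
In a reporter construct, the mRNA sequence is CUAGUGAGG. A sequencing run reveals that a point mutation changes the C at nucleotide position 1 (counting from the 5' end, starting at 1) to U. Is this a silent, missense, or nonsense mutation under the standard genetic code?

Position 1 falls in codon 1: CUA → Leu.
After the substitution the codon is UUA → Leu.
Both encode Leu, so the change is synonymous.

silent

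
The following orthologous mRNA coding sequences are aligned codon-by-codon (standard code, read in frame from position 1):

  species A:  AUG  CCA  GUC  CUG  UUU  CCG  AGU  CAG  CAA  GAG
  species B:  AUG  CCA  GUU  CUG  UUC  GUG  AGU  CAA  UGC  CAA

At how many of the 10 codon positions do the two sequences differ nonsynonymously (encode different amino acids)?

3

Codon 1: AUG Met / AUG Met — identical.
Codon 2: CCA Pro / CCA Pro — identical.
Codon 3: GUC Val / GUU Val — synonymous.
Codon 4: CUG Leu / CUG Leu — identical.
Codon 5: UUU Phe / UUC Phe — synonymous.
Codon 6: CCG Pro / GUG Val — nonsynonymous.
Codon 7: AGU Ser / AGU Ser — identical.
Codon 8: CAG Gln / CAA Gln — synonymous.
Codon 9: CAA Gln / UGC Cys — nonsynonymous.
Codon 10: GAG Glu / CAA Gln — nonsynonymous.
Nonsynonymous differences: 3.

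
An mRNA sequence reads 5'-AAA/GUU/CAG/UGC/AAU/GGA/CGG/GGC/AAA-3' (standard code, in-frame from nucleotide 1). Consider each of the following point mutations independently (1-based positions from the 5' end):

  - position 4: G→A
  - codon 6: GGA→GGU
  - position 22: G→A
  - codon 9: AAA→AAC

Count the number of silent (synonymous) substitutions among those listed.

1

Codon 2: GUU (Val) → AUU (Ile) — missense.
Codon 6: GGA (Gly) → GGU (Gly) — synonymous.
Codon 8: GGC (Gly) → AGC (Ser) — missense.
Codon 9: AAA (Lys) → AAC (Asn) — missense.
Synonymous: 1 of 4.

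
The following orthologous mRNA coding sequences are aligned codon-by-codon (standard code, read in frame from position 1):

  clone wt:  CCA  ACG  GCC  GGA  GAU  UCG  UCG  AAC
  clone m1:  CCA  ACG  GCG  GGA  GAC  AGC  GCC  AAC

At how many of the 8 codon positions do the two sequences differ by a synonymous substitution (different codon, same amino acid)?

3

Codon 1: CCA Pro / CCA Pro — identical.
Codon 2: ACG Thr / ACG Thr — identical.
Codon 3: GCC Ala / GCG Ala — synonymous.
Codon 4: GGA Gly / GGA Gly — identical.
Codon 5: GAU Asp / GAC Asp — synonymous.
Codon 6: UCG Ser / AGC Ser — synonymous.
Codon 7: UCG Ser / GCC Ala — nonsynonymous.
Codon 8: AAC Asn / AAC Asn — identical.
Synonymous differences: 3.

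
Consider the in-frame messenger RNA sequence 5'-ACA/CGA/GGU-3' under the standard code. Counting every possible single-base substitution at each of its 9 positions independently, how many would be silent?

Codon 1 (ACA, Thr): 3 synonymous substitutions.
Codon 2 (CGA, Arg): 4 synonymous substitutions.
Codon 3 (GGU, Gly): 3 synonymous substitutions.
Total: 3 + 4 + 3 = 10.

10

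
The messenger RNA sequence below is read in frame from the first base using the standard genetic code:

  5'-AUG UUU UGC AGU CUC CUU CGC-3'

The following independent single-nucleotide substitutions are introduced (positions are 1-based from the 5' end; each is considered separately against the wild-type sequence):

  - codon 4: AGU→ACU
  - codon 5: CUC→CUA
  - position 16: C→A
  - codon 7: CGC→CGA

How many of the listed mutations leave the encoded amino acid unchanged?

Codon 4: AGU (Ser) → ACU (Thr) — missense.
Codon 5: CUC (Leu) → CUA (Leu) — synonymous.
Codon 6: CUU (Leu) → AUU (Ile) — missense.
Codon 7: CGC (Arg) → CGA (Arg) — synonymous.
Synonymous: 2 of 4.

2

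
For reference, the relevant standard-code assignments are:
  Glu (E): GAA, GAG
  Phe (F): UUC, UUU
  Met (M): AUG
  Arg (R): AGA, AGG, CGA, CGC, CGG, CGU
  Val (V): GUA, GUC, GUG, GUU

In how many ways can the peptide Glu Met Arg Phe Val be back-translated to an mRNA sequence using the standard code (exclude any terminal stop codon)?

96

Glu: 2 codons.
Met: 1 codon.
Arg: 6 codons.
Phe: 2 codons.
Val: 4 codons.
2 × 1 × 6 × 2 × 4 = 96.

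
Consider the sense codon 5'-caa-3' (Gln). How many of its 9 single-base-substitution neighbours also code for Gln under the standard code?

1

Position 1: none → 0 synonymous.
Position 2: none → 0 synonymous.
Position 3: CAG → 1 synonymous.
Total: 0 + 0 + 1 = 1.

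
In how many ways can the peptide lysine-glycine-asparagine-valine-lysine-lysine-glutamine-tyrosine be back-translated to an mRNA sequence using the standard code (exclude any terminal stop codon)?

1024

Lys: 2 codons.
Gly: 4 codons.
Asn: 2 codons.
Val: 4 codons.
Lys: 2 codons.
Lys: 2 codons.
Gln: 2 codons.
Tyr: 2 codons.
2 × 4 × 2 × 4 × 2 × 2 × 2 × 2 = 1024.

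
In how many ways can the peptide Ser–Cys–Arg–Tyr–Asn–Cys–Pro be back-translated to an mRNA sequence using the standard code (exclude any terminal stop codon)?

Ser: 6 codons.
Cys: 2 codons.
Arg: 6 codons.
Tyr: 2 codons.
Asn: 2 codons.
Cys: 2 codons.
Pro: 4 codons.
6 × 2 × 6 × 2 × 2 × 2 × 4 = 2304.

2304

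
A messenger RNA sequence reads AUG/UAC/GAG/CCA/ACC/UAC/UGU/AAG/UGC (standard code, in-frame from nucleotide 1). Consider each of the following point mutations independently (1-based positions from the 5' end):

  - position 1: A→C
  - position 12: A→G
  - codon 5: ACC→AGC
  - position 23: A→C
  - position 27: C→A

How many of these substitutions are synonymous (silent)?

Codon 1: AUG (Met) → CUG (Leu) — missense.
Codon 4: CCA (Pro) → CCG (Pro) — synonymous.
Codon 5: ACC (Thr) → AGC (Ser) — missense.
Codon 8: AAG (Lys) → ACG (Thr) — missense.
Codon 9: UGC (Cys) → UGA (Stop) — nonsense.
Synonymous: 1 of 5.

1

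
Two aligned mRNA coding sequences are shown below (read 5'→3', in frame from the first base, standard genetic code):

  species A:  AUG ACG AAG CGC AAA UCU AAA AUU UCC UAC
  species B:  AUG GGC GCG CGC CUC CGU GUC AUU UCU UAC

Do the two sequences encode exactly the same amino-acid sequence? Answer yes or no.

Codon 1: AUG Met / AUG Met — identical.
Codon 2: ACG Thr / GGC Gly — nonsynonymous.
Codon 3: AAG Lys / GCG Ala — nonsynonymous.
Codon 4: CGC Arg / CGC Arg — identical.
Codon 5: AAA Lys / CUC Leu — nonsynonymous.
Codon 6: UCU Ser / CGU Arg — nonsynonymous.
Codon 7: AAA Lys / GUC Val — nonsynonymous.
Codon 8: AUU Ile / AUU Ile — identical.
Codon 9: UCC Ser / UCU Ser — synonymous.
Codon 10: UAC Tyr / UAC Tyr — identical.
Nonsynonymous differences: 5 → different protein.

no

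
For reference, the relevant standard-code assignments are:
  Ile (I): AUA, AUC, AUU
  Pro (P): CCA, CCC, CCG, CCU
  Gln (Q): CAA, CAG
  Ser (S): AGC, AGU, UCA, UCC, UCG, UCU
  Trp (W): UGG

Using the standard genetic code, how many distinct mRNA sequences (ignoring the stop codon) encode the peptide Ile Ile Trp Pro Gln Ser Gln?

864

Ile: 3 codons.
Ile: 3 codons.
Trp: 1 codon.
Pro: 4 codons.
Gln: 2 codons.
Ser: 6 codons.
Gln: 2 codons.
3 × 3 × 1 × 4 × 2 × 6 × 2 = 864.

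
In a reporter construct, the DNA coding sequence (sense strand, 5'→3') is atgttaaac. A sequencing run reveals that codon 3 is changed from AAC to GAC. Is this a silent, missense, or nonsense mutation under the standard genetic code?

missense

Position 7 falls in codon 3: AAC → Asn.
After the substitution the codon is GAC → Asp.
Asn ≠ Asp, so this is a missense mutation.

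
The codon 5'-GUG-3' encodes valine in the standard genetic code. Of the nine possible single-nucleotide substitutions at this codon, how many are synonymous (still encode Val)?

3

Position 1: none → 0 synonymous.
Position 2: none → 0 synonymous.
Position 3: GUU, GUC, GUA → 3 synonymous.
Total: 0 + 0 + 3 = 3.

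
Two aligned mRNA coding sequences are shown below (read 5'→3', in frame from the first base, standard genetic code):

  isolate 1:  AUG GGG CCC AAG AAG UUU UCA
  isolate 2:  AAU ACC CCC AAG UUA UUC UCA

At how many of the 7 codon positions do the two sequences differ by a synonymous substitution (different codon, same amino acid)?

Codon 1: AUG Met / AAU Asn — nonsynonymous.
Codon 2: GGG Gly / ACC Thr — nonsynonymous.
Codon 3: CCC Pro / CCC Pro — identical.
Codon 4: AAG Lys / AAG Lys — identical.
Codon 5: AAG Lys / UUA Leu — nonsynonymous.
Codon 6: UUU Phe / UUC Phe — synonymous.
Codon 7: UCA Ser / UCA Ser — identical.
Synonymous differences: 1.

1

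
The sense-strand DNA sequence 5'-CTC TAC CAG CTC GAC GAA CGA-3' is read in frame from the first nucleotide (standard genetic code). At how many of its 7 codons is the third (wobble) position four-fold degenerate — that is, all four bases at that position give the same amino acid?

3

Codon 1 CTC (Leu): third position 4-fold.
Codon 2 TAC (Tyr): third position 2-fold.
Codon 3 CAG (Gln): third position 2-fold.
Codon 4 CTC (Leu): third position 4-fold.
Codon 5 GAC (Asp): third position 2-fold.
Codon 6 GAA (Glu): third position 2-fold.
Codon 7 CGA (Arg): third position 4-fold.
Four-fold degenerate third positions: 3.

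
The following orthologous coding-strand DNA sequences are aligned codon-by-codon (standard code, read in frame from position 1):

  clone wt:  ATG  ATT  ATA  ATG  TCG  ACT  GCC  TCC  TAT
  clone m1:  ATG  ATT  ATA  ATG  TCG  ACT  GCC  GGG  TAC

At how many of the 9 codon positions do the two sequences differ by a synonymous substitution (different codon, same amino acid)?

Codon 1: ATG Met / ATG Met — identical.
Codon 2: ATT Ile / ATT Ile — identical.
Codon 3: ATA Ile / ATA Ile — identical.
Codon 4: ATG Met / ATG Met — identical.
Codon 5: TCG Ser / TCG Ser — identical.
Codon 6: ACT Thr / ACT Thr — identical.
Codon 7: GCC Ala / GCC Ala — identical.
Codon 8: TCC Ser / GGG Gly — nonsynonymous.
Codon 9: TAT Tyr / TAC Tyr — synonymous.
Synonymous differences: 1.

1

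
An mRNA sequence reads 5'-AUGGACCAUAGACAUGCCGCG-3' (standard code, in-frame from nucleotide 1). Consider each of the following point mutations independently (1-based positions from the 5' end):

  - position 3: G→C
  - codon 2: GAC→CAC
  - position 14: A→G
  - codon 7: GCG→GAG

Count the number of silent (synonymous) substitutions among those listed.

0

Codon 1: AUG (Met) → AUC (Ile) — missense.
Codon 2: GAC (Asp) → CAC (His) — missense.
Codon 5: CAU (His) → CGU (Arg) — missense.
Codon 7: GCG (Ala) → GAG (Glu) — missense.
Synonymous: 0 of 4.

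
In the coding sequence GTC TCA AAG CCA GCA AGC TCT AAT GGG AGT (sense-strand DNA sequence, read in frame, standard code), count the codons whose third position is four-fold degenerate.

6

Codon 1 GTC (Val): third position 4-fold.
Codon 2 TCA (Ser): third position 4-fold.
Codon 3 AAG (Lys): third position 2-fold.
Codon 4 CCA (Pro): third position 4-fold.
Codon 5 GCA (Ala): third position 4-fold.
Codon 6 AGC (Ser): third position 2-fold.
Codon 7 TCT (Ser): third position 4-fold.
Codon 8 AAT (Asn): third position 2-fold.
Codon 9 GGG (Gly): third position 4-fold.
Codon 10 AGT (Ser): third position 2-fold.
Four-fold degenerate third positions: 6.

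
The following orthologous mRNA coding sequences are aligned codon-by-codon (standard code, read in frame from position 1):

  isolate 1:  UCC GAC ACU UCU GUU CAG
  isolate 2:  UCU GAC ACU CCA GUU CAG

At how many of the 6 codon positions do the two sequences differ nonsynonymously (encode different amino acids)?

1

Codon 1: UCC Ser / UCU Ser — synonymous.
Codon 2: GAC Asp / GAC Asp — identical.
Codon 3: ACU Thr / ACU Thr — identical.
Codon 4: UCU Ser / CCA Pro — nonsynonymous.
Codon 5: GUU Val / GUU Val — identical.
Codon 6: CAG Gln / CAG Gln — identical.
Nonsynonymous differences: 1.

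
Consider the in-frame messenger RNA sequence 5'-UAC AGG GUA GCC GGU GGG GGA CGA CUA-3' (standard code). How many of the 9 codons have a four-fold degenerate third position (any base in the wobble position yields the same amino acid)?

7

Codon 1 UAC (Tyr): third position 2-fold.
Codon 2 AGG (Arg): third position 2-fold.
Codon 3 GUA (Val): third position 4-fold.
Codon 4 GCC (Ala): third position 4-fold.
Codon 5 GGU (Gly): third position 4-fold.
Codon 6 GGG (Gly): third position 4-fold.
Codon 7 GGA (Gly): third position 4-fold.
Codon 8 CGA (Arg): third position 4-fold.
Codon 9 CUA (Leu): third position 4-fold.
Four-fold degenerate third positions: 7.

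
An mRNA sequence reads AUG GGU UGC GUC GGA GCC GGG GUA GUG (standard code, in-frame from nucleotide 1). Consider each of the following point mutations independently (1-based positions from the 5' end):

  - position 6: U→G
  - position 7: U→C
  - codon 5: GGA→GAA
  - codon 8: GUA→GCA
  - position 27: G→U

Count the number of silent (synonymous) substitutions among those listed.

Codon 2: GGU (Gly) → GGG (Gly) — synonymous.
Codon 3: UGC (Cys) → CGC (Arg) — missense.
Codon 5: GGA (Gly) → GAA (Glu) — missense.
Codon 8: GUA (Val) → GCA (Ala) — missense.
Codon 9: GUG (Val) → GUU (Val) — synonymous.
Synonymous: 2 of 5.

2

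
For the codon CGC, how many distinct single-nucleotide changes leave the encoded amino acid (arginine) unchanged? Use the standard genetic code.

Position 1: none → 0 synonymous.
Position 2: none → 0 synonymous.
Position 3: CGU, CGA, CGG → 3 synonymous.
Total: 0 + 0 + 3 = 3.

3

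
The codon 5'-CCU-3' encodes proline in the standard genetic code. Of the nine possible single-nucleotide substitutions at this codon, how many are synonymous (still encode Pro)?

Position 1: none → 0 synonymous.
Position 2: none → 0 synonymous.
Position 3: CCC, CCA, CCG → 3 synonymous.
Total: 0 + 0 + 3 = 3.

3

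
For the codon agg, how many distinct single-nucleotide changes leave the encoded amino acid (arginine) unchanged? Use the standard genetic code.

Position 1: CGG → 1 synonymous.
Position 2: none → 0 synonymous.
Position 3: AGA → 1 synonymous.
Total: 1 + 0 + 1 = 2.

2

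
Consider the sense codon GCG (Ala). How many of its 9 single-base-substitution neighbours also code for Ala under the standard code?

Position 1: none → 0 synonymous.
Position 2: none → 0 synonymous.
Position 3: GCU, GCC, GCA → 3 synonymous.
Total: 0 + 0 + 3 = 3.

3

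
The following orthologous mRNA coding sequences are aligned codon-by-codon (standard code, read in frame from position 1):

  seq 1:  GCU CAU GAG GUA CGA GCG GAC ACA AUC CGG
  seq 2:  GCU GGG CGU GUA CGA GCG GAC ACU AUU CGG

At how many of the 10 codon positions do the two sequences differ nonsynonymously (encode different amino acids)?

2

Codon 1: GCU Ala / GCU Ala — identical.
Codon 2: CAU His / GGG Gly — nonsynonymous.
Codon 3: GAG Glu / CGU Arg — nonsynonymous.
Codon 4: GUA Val / GUA Val — identical.
Codon 5: CGA Arg / CGA Arg — identical.
Codon 6: GCG Ala / GCG Ala — identical.
Codon 7: GAC Asp / GAC Asp — identical.
Codon 8: ACA Thr / ACU Thr — synonymous.
Codon 9: AUC Ile / AUU Ile — synonymous.
Codon 10: CGG Arg / CGG Arg — identical.
Nonsynonymous differences: 2.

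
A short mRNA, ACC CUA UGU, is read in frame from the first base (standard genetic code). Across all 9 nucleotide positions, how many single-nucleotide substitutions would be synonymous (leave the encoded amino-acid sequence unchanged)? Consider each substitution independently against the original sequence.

Codon 1 (ACC, Thr): 3 synonymous substitutions.
Codon 2 (CUA, Leu): 4 synonymous substitutions.
Codon 3 (UGU, Cys): 1 synonymous substitution.
Total: 3 + 4 + 1 = 8.

8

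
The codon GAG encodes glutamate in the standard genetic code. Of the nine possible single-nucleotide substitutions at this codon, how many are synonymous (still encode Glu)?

1

Position 1: none → 0 synonymous.
Position 2: none → 0 synonymous.
Position 3: GAA → 1 synonymous.
Total: 0 + 0 + 1 = 1.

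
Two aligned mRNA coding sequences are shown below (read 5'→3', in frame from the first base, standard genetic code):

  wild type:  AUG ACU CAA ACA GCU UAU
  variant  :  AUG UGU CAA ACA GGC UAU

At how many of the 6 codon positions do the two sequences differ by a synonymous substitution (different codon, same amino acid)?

0

Codon 1: AUG Met / AUG Met — identical.
Codon 2: ACU Thr / UGU Cys — nonsynonymous.
Codon 3: CAA Gln / CAA Gln — identical.
Codon 4: ACA Thr / ACA Thr — identical.
Codon 5: GCU Ala / GGC Gly — nonsynonymous.
Codon 6: UAU Tyr / UAU Tyr — identical.
Synonymous differences: 0.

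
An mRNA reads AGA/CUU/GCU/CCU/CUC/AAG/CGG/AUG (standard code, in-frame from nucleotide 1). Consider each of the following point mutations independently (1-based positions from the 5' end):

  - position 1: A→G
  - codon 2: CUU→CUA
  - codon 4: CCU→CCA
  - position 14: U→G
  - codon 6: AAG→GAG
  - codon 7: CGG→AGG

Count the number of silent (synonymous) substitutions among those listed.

Codon 1: AGA (Arg) → GGA (Gly) — missense.
Codon 2: CUU (Leu) → CUA (Leu) — synonymous.
Codon 4: CCU (Pro) → CCA (Pro) — synonymous.
Codon 5: CUC (Leu) → CGC (Arg) — missense.
Codon 6: AAG (Lys) → GAG (Glu) — missense.
Codon 7: CGG (Arg) → AGG (Arg) — synonymous.
Synonymous: 3 of 6.

3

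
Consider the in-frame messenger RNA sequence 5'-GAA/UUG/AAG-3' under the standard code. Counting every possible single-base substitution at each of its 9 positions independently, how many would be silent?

Codon 1 (GAA, Glu): 1 synonymous substitution.
Codon 2 (UUG, Leu): 2 synonymous substitutions.
Codon 3 (AAG, Lys): 1 synonymous substitution.
Total: 1 + 2 + 1 = 4.

4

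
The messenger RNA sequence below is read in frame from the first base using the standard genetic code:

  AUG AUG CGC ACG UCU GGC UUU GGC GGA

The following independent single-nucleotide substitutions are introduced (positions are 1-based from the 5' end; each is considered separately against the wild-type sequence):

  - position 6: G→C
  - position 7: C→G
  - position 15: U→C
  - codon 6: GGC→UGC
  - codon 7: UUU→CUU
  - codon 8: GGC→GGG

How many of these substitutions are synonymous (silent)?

2

Codon 2: AUG (Met) → AUC (Ile) — missense.
Codon 3: CGC (Arg) → GGC (Gly) — missense.
Codon 5: UCU (Ser) → UCC (Ser) — synonymous.
Codon 6: GGC (Gly) → UGC (Cys) — missense.
Codon 7: UUU (Phe) → CUU (Leu) — missense.
Codon 8: GGC (Gly) → GGG (Gly) — synonymous.
Synonymous: 2 of 6.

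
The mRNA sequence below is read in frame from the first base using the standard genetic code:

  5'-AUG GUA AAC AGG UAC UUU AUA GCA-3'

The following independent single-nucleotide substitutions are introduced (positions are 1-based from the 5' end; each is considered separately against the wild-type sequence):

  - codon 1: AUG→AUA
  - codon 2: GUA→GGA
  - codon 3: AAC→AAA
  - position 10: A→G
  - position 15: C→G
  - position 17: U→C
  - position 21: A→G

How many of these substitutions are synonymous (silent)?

Codon 1: AUG (Met) → AUA (Ile) — missense.
Codon 2: GUA (Val) → GGA (Gly) — missense.
Codon 3: AAC (Asn) → AAA (Lys) — missense.
Codon 4: AGG (Arg) → GGG (Gly) — missense.
Codon 5: UAC (Tyr) → UAG (Stop) — nonsense.
Codon 6: UUU (Phe) → UCU (Ser) — missense.
Codon 7: AUA (Ile) → AUG (Met) — missense.
Synonymous: 0 of 7.

0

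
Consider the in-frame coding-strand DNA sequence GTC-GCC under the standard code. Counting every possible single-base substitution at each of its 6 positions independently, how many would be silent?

6

Codon 1 (GTC, Val): 3 synonymous substitutions.
Codon 2 (GCC, Ala): 3 synonymous substitutions.
Total: 3 + 3 = 6.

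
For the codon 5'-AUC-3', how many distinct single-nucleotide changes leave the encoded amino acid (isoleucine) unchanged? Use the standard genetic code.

Position 1: none → 0 synonymous.
Position 2: none → 0 synonymous.
Position 3: AUU, AUA → 2 synonymous.
Total: 0 + 0 + 2 = 2.

2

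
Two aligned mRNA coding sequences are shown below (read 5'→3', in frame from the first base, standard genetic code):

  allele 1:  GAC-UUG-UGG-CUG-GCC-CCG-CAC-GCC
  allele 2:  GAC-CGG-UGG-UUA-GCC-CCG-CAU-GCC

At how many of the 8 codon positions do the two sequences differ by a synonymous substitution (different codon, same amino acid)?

2

Codon 1: GAC Asp / GAC Asp — identical.
Codon 2: UUG Leu / CGG Arg — nonsynonymous.
Codon 3: UGG Trp / UGG Trp — identical.
Codon 4: CUG Leu / UUA Leu — synonymous.
Codon 5: GCC Ala / GCC Ala — identical.
Codon 6: CCG Pro / CCG Pro — identical.
Codon 7: CAC His / CAU His — synonymous.
Codon 8: GCC Ala / GCC Ala — identical.
Synonymous differences: 2.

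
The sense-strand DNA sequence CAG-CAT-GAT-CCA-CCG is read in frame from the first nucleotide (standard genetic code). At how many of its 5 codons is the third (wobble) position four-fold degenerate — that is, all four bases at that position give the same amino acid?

2

Codon 1 CAG (Gln): third position 2-fold.
Codon 2 CAT (His): third position 2-fold.
Codon 3 GAT (Asp): third position 2-fold.
Codon 4 CCA (Pro): third position 4-fold.
Codon 5 CCG (Pro): third position 4-fold.
Four-fold degenerate third positions: 2.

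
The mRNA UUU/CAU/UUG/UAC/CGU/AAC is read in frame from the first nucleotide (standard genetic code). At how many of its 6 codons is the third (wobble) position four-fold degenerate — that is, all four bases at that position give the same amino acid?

Codon 1 UUU (Phe): third position 2-fold.
Codon 2 CAU (His): third position 2-fold.
Codon 3 UUG (Leu): third position 2-fold.
Codon 4 UAC (Tyr): third position 2-fold.
Codon 5 CGU (Arg): third position 4-fold.
Codon 6 AAC (Asn): third position 2-fold.
Four-fold degenerate third positions: 1.

1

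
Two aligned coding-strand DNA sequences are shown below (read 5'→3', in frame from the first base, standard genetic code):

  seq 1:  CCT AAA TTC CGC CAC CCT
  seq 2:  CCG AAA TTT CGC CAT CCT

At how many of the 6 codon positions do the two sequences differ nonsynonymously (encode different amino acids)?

Codon 1: CCT Pro / CCG Pro — synonymous.
Codon 2: AAA Lys / AAA Lys — identical.
Codon 3: TTC Phe / TTT Phe — synonymous.
Codon 4: CGC Arg / CGC Arg — identical.
Codon 5: CAC His / CAT His — synonymous.
Codon 6: CCT Pro / CCT Pro — identical.
Nonsynonymous differences: 0.

0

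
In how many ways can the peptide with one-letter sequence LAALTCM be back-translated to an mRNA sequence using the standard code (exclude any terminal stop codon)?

4608

Leu: 6 codons.
Ala: 4 codons.
Ala: 4 codons.
Leu: 6 codons.
Thr: 4 codons.
Cys: 2 codons.
Met: 1 codon.
6 × 4 × 4 × 6 × 4 × 2 × 1 = 4608.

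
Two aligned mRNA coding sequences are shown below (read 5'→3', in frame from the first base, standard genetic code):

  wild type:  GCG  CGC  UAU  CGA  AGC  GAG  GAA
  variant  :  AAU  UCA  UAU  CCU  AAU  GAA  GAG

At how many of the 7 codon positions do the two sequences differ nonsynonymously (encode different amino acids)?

4

Codon 1: GCG Ala / AAU Asn — nonsynonymous.
Codon 2: CGC Arg / UCA Ser — nonsynonymous.
Codon 3: UAU Tyr / UAU Tyr — identical.
Codon 4: CGA Arg / CCU Pro — nonsynonymous.
Codon 5: AGC Ser / AAU Asn — nonsynonymous.
Codon 6: GAG Glu / GAA Glu — synonymous.
Codon 7: GAA Glu / GAG Glu — synonymous.
Nonsynonymous differences: 4.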